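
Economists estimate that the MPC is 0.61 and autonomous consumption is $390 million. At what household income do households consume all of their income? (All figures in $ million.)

At break-even, C = Y: 390 + 0.61Y = Y
0.39Y = 390, so Y = 390/0.39 = 1000

Y = 1000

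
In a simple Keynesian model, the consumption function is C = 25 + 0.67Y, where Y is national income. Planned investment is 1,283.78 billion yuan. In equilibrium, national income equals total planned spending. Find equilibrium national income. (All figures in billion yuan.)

Y = C + I = 25 + 0.67Y + 1283.78
Y − 0.67Y = 1308.78
0.33Y = 1308.78, so Y = 1308.78/0.33 = 3966

Y = 3966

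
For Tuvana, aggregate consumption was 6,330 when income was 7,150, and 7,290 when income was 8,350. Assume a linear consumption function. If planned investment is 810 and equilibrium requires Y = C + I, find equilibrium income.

Y = 7100

MPC = (7290 − 6330)/(8350 − 7150) = 960/1200 = 0.8
a = 6330 − 0.8(7150) = 610
Equilibrium: Y = 610 + 0.8Y + 810
0.2Y = 1420, so Y = 1420/0.2 = 7100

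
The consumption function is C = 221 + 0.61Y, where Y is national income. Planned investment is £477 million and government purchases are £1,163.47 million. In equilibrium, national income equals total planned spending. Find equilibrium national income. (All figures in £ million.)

Y = 4773

Y = C + I + G = 221 + 0.61Y + 477 + 1163.47
Y − 0.61Y = 1861.47
0.39Y = 1861.47, so Y = 1861.47/0.39 = 4773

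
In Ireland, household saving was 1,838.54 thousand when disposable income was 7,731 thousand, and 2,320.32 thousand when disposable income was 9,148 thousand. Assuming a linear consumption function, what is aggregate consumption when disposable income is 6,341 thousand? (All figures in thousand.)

C = 4975.06

MPS = ΔS/ΔY = (2320.32 − 1838.54)/(9148 − 7731) = 481.78/1417 = 0.34
MPC = 1 − MPS = 0.66
Autonomous saving = 1838.54 − 0.34(7731) = -790, so a = 790
C = 790 + 0.66(6341) = 790 + 4185.06 = 4975.06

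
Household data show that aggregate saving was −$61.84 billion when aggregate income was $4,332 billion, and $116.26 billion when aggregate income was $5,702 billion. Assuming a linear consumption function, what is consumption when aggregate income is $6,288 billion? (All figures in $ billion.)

C = 6095.56

MPS = ΔS/ΔY = (116.26 − (-61.84))/(5702 − 4332) = 178.1/1370 = 0.13
MPC = 1 − MPS = 0.87
Autonomous saving = -61.84 − 0.13(4332) = -625, so a = 625
C = 625 + 0.87(6288) = 625 + 5470.56 = 6095.56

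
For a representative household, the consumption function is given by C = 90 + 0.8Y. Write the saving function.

S = -90 + 0.2Y

S = Y − C = Y − (90 + 0.8Y) = -90 + (1 − 0.8)Y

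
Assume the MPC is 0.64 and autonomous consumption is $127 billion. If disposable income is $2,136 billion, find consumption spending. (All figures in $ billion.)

C = 1494.04

C = 127 + 0.64(2136) = 127 + 1367.04 = 1494.04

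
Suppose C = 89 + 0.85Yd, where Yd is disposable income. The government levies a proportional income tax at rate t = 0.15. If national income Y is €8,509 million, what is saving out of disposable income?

S = 995.8975

Yd = (1 − 0.15)(8509) = 0.85(8509) = 7232.65
C = 89 + 0.85(7232.65) = 89 + 6147.7525 = 6236.7525
S = Yd − C = 7232.65 − 6236.7525 = 995.8975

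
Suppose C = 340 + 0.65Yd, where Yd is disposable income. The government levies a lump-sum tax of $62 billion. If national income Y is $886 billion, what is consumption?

C = 875.6

Yd = Y − T = 886 − 62 = 824
C = 340 + 0.65(824) = 340 + 535.6 = 875.6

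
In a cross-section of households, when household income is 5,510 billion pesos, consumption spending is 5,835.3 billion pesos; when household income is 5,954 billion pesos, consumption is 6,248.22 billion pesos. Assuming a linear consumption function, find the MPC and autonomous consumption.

MPC = 0.93; a = 711

MPC = ΔC/ΔY = (6248.22 − 5835.3)/(5954 − 5510) = 412.92/444 = 0.93
a = C − MPC·Y = 5835.3 − 0.93(5510) = 5835.3 − 5124.3 = 711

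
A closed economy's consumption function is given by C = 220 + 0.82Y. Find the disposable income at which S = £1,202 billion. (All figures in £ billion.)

S = Y − C = -220 + 0.18Y
-220 + 0.18Y = 1202, so 0.18Y = 1422 and Y = 7900

Y = 7900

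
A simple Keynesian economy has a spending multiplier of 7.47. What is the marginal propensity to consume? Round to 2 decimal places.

MPC = 0.87

k = 1/(1 − MPC), so 1 − MPC = 1/k = 1/7.47 = 0.1339
MPC = 1 − 0.1339 = 0.87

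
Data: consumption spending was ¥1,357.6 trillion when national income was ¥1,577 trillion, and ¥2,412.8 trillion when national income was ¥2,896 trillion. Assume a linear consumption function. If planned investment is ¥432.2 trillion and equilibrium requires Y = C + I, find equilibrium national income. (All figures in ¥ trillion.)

Y = 2641

MPC = (2412.8 − 1357.6)/(2896 − 1577) = 1055.2/1319 = 0.8
a = 1357.6 − 0.8(1577) = 96
Equilibrium: Y = 96 + 0.8Y + 432.2
0.2Y = 528.2, so Y = 528.2/0.2 = 2641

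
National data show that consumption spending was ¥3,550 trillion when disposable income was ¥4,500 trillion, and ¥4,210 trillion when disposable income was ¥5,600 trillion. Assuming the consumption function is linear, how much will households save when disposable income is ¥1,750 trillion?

MPC = (4210 − 3550)/(5600 − 4500) = 660/1100 = 0.6
a = 3550 − 0.6(4500) = 3550 − 2700 = 850
C = 850 + 0.6(1750) = 1900
S = 1750 − 1900 = -150

S = -150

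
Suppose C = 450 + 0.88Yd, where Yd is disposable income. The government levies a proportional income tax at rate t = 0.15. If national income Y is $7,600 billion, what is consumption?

C = 6134.8

Yd = (1 − 0.15)(7600) = 0.85(7600) = 6460
C = 450 + 0.88(6460) = 450 + 5684.8 = 6134.8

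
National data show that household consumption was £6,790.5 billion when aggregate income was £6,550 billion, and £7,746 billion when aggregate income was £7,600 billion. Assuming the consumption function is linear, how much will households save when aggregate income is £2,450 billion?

S = -609.5

MPC = (7746 − 6790.5)/(7600 − 6550) = 955.5/1050 = 0.91
a = 6790.5 − 0.91(6550) = 6790.5 − 5960.5 = 830
C = 830 + 0.91(2450) = 3059.5
S = 2450 − 3059.5 = -609.5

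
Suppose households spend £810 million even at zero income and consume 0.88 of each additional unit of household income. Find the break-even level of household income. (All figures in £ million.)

At break-even, C = Y: 810 + 0.88Y = Y
0.12Y = 810, so Y = 810/0.12 = 6750

Y = 6750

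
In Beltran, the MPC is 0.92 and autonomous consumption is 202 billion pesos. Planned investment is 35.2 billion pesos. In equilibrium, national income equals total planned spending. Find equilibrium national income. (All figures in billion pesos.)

Y = 2965

Y = C + I = 202 + 0.92Y + 35.2
Y − 0.92Y = 237.2
0.08Y = 237.2, so Y = 237.2/0.08 = 2965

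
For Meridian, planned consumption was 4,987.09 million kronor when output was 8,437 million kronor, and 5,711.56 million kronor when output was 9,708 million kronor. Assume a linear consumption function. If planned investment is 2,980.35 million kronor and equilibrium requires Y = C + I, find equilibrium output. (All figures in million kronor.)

MPC = (5711.56 − 4987.09)/(9708 − 8437) = 724.47/1271 = 0.57
a = 4987.09 − 0.57(8437) = 178
Equilibrium: Y = 178 + 0.57Y + 2980.35
0.43Y = 3158.35, so Y = 3158.35/0.43 = 7345

Y = 7345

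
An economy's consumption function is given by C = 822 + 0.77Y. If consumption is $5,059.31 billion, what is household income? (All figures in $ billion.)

822 + 0.77Y = 5059.31
0.77Y = 4237.31, so Y = 4237.31/0.77 = 5503

Y = 5503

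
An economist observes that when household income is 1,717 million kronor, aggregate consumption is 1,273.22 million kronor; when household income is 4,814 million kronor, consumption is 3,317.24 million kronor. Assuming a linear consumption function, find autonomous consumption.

MPC = ΔC/ΔY = (3317.24 − 1273.22)/(4814 − 1717) = 2044.02/3097 = 0.66
a = C − MPC·Y = 1273.22 − 0.66(1717) = 1273.22 − 1133.22 = 140

a = 140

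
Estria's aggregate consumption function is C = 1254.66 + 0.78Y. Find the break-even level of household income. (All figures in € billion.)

Y = 5703

At break-even, C = Y: 1254.66 + 0.78Y = Y
0.22Y = 1254.66, so Y = 1254.66/0.22 = 5703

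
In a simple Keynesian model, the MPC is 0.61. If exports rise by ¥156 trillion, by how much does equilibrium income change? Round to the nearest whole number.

The multiplier is 1/(1 − MPC) = 1/0.39.
ΔY = 156/0.39 = 400.00 ≈ 400

ΔY ≈ 400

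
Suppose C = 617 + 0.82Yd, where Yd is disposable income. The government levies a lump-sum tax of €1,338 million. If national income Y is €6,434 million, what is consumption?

C = 4795.72

Yd = Y − T = 6434 − 1338 = 5096
C = 617 + 0.82(5096) = 617 + 4178.72 = 4795.72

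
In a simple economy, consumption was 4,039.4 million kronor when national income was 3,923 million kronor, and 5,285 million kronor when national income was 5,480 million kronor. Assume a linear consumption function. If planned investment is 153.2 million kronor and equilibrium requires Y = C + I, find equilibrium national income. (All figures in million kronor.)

Y = 5271

MPC = (5285 − 4039.4)/(5480 − 3923) = 1245.6/1557 = 0.8
a = 4039.4 − 0.8(3923) = 901
Equilibrium: Y = 901 + 0.8Y + 153.2
0.2Y = 1054.2, so Y = 1054.2/0.2 = 5271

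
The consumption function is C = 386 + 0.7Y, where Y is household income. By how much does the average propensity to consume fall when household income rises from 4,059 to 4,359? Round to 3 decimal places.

ΔAPC = 0.007

At Y = 4059: C = 386 + 0.7(4059) = 3227.3, APC = 3227.3/4059 = 0.7951
At Y = 4359: C = 3437.3, APC = 3437.3/4359 = 0.7886
Fall in APC = 0.7951 − 0.7886 = 0.0065 ≈ 0.007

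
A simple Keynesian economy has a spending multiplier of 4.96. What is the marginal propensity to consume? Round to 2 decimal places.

MPC = 0.80

k = 1/(1 − MPC), so 1 − MPC = 1/k = 1/4.96 = 0.2016
MPC = 1 − 0.2016 = 0.80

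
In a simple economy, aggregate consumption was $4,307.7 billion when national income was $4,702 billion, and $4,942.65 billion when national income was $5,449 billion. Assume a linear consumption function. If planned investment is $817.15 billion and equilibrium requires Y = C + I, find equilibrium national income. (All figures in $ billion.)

MPC = (4942.65 − 4307.7)/(5449 − 4702) = 634.95/747 = 0.85
a = 4307.7 − 0.85(4702) = 311
Equilibrium: Y = 311 + 0.85Y + 817.15
0.15Y = 1128.15, so Y = 1128.15/0.15 = 7521

Y = 7521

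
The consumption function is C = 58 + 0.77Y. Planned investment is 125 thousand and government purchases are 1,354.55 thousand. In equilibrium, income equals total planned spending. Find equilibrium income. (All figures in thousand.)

Y = 6685

Y = C + I + G = 58 + 0.77Y + 125 + 1354.55
Y − 0.77Y = 1537.55
0.23Y = 1537.55, so Y = 1537.55/0.23 = 6685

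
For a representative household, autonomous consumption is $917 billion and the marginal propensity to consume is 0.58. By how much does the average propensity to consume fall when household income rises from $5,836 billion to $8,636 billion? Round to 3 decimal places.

ΔAPC = 0.051

At Y = 5836: C = 917 + 0.58(5836) = 4301.88, APC = 4301.88/5836 = 0.7371
At Y = 8636: C = 5925.88, APC = 5925.88/8636 = 0.6862
Fall in APC = 0.7371 − 0.6862 = 0.0509 ≈ 0.051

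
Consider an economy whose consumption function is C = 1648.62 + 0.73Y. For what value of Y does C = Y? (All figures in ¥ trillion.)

Y = 6106

At break-even, C = Y: 1648.62 + 0.73Y = Y
0.27Y = 1648.62, so Y = 1648.62/0.27 = 6106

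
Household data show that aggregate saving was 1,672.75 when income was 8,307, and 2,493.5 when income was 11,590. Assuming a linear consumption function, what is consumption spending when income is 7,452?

MPS = ΔS/ΔY = (2493.5 − 1672.75)/(11590 − 8307) = 820.75/3283 = 0.25
MPC = 1 − MPS = 0.75
Autonomous saving = 1672.75 − 0.25(8307) = -404, so a = 404
C = 404 + 0.75(7452) = 404 + 5589 = 5993

C = 5993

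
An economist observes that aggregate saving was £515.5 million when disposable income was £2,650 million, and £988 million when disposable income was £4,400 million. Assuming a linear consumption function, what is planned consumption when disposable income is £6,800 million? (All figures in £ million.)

MPS = ΔS/ΔY = (988 − 515.5)/(4400 − 2650) = 472.5/1750 = 0.27
MPC = 1 − MPS = 0.73
Autonomous saving = 515.5 − 0.27(2650) = -200, so a = 200
C = 200 + 0.73(6800) = 200 + 4964 = 5164

C = 5164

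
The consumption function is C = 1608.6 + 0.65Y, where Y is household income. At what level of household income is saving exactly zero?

At break-even, C = Y: 1608.6 + 0.65Y = Y
0.35Y = 1608.6, so Y = 1608.6/0.35 = 4596

Y = 4596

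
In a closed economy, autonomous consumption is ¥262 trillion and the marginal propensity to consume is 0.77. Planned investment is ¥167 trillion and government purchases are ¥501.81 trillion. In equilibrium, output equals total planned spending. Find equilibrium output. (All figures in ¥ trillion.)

Y = 4047

Y = C + I + G = 262 + 0.77Y + 167 + 501.81
Y − 0.77Y = 930.81
0.23Y = 930.81, so Y = 930.81/0.23 = 4047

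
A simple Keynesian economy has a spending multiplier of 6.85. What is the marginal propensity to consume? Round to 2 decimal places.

k = 1/(1 − MPC), so 1 − MPC = 1/k = 1/6.85 = 0.1460
MPC = 1 − 0.1460 = 0.85

MPC = 0.85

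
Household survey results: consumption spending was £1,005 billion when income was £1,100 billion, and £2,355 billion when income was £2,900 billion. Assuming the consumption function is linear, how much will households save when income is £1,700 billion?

MPC = (2355 − 1005)/(2900 − 1100) = 1350/1800 = 0.75
a = 1005 − 0.75(1100) = 1005 − 825 = 180
C = 180 + 0.75(1700) = 1455
S = 1700 − 1455 = 245

S = 245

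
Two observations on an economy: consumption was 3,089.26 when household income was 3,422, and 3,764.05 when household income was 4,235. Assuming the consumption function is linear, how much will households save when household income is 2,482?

S = 172.94

MPC = (3764.05 − 3089.26)/(4235 − 3422) = 674.79/813 = 0.83
a = 3089.26 − 0.83(3422) = 3089.26 − 2840.26 = 249
C = 249 + 0.83(2482) = 2309.06
S = 2482 − 2309.06 = 172.94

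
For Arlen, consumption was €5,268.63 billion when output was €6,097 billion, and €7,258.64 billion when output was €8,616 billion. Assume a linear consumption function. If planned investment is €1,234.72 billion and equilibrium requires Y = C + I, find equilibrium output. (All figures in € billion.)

MPC = (7258.64 − 5268.63)/(8616 − 6097) = 1990.01/2519 = 0.79
a = 5268.63 − 0.79(6097) = 452
Equilibrium: Y = 452 + 0.79Y + 1234.72
0.21Y = 1686.72, so Y = 1686.72/0.21 = 8032

Y = 8032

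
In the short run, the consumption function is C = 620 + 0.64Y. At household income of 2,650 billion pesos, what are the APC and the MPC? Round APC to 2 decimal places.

MPC = 0.64 (the slope of the consumption function)
C = 620 + 0.64(2650) = 2316, so APC = 2316/2650 = 0.87

APC = 0.87; MPC = 0.64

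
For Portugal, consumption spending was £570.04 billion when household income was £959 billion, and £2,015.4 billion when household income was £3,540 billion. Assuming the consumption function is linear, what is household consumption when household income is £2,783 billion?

MPC = (2015.4 − 570.04)/(3540 − 959) = 1445.36/2581 = 0.56
a = 570.04 − 0.56(959) = 570.04 − 537.04 = 33
C = 33 + 0.56(2783) = 33 + 1558.48 = 1591.48

C = 1591.48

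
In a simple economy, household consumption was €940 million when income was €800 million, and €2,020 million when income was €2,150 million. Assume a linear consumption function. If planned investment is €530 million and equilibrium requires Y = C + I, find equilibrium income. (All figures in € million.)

Y = 4150

MPC = (2020 − 940)/(2150 − 800) = 1080/1350 = 0.8
a = 940 − 0.8(800) = 300
Equilibrium: Y = 300 + 0.8Y + 530
0.2Y = 830, so Y = 830/0.2 = 4150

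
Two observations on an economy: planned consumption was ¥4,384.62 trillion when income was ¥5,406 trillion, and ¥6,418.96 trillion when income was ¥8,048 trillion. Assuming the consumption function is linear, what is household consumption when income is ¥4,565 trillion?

MPC = (6418.96 − 4384.62)/(8048 − 5406) = 2034.34/2642 = 0.77
a = 4384.62 − 0.77(5406) = 4384.62 − 4162.62 = 222
C = 222 + 0.77(4565) = 222 + 3515.05 = 3737.05

C = 3737.05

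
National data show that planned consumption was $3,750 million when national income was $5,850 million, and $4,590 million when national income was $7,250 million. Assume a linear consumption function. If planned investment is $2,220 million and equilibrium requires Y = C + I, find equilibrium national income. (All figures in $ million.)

Y = 6150

MPC = (4590 − 3750)/(7250 − 5850) = 840/1400 = 0.6
a = 3750 − 0.6(5850) = 240
Equilibrium: Y = 240 + 0.6Y + 2220
0.4Y = 2460, so Y = 2460/0.4 = 6150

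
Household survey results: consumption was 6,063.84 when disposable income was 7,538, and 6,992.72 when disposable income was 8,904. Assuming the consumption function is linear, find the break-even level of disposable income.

MPC = (6992.72 − 6063.84)/(8904 − 7538) = 928.88/1366 = 0.68
a = 6063.84 − 0.68(7538) = 6063.84 − 5125.84 = 938
Break-even: Y = a/(1−MPC) = 938/0.32 = 2931.25

Y = 2931.25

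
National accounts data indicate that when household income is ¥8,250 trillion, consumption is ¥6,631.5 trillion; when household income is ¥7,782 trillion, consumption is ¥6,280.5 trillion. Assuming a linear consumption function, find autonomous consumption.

MPC = ΔC/ΔY = (6631.5 − 6280.5)/(8250 − 7782) = 351/468 = 0.75
a = C − MPC·Y = 6280.5 − 0.75(7782) = 6280.5 − 5836.5 = 444

a = 444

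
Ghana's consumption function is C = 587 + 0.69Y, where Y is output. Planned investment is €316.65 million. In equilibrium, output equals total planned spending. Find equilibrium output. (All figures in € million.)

Y = 2915

Y = C + I = 587 + 0.69Y + 316.65
Y − 0.69Y = 903.65
0.31Y = 903.65, so Y = 903.65/0.31 = 2915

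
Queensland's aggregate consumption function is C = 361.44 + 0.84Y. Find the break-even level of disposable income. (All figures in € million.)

Y = 2259

At break-even, C = Y: 361.44 + 0.84Y = Y
0.16Y = 361.44, so Y = 361.44/0.16 = 2259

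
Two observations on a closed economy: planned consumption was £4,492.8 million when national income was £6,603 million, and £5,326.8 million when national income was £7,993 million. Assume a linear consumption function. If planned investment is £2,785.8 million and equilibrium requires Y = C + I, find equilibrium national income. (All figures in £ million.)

Y = 8292

MPC = (5326.8 − 4492.8)/(7993 − 6603) = 834/1390 = 0.6
a = 4492.8 − 0.6(6603) = 531
Equilibrium: Y = 531 + 0.6Y + 2785.8
0.4Y = 3316.8, so Y = 3316.8/0.4 = 8292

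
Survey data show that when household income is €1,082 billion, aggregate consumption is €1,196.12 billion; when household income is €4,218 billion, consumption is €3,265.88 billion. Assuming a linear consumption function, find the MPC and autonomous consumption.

MPC = ΔC/ΔY = (3265.88 − 1196.12)/(4218 − 1082) = 2069.76/3136 = 0.66
a = C − MPC·Y = 1196.12 − 0.66(1082) = 1196.12 − 714.12 = 482

MPC = 0.66; a = 482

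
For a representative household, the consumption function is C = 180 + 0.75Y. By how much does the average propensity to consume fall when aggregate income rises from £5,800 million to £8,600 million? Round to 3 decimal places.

At Y = 5800: C = 180 + 0.75(5800) = 4530, APC = 4530/5800 = 0.7810
At Y = 8600: C = 6630, APC = 6630/8600 = 0.7709
Fall in APC = 0.7810 − 0.7709 = 0.0101 ≈ 0.010

ΔAPC = 0.010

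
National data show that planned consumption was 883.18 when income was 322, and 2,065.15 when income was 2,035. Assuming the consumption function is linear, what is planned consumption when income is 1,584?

MPC = (2065.15 − 883.18)/(2035 − 322) = 1181.97/1713 = 0.69
a = 883.18 − 0.69(322) = 883.18 − 222.18 = 661
C = 661 + 0.69(1584) = 661 + 1092.96 = 1753.96

C = 1753.96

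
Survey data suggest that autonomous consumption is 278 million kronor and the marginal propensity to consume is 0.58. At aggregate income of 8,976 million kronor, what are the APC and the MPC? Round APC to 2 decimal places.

MPC = 0.58 (the slope of the consumption function)
C = 278 + 0.58(8976) = 5484.08, so APC = 5484.08/8976 = 0.61

APC = 0.61; MPC = 0.58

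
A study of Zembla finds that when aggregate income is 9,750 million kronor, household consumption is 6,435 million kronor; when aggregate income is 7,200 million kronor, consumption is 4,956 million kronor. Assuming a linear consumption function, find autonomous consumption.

MPC = ΔC/ΔY = (6435 − 4956)/(9750 − 7200) = 1479/2550 = 0.58
a = C − MPC·Y = 4956 − 0.58(7200) = 4956 − 4176 = 780

a = 780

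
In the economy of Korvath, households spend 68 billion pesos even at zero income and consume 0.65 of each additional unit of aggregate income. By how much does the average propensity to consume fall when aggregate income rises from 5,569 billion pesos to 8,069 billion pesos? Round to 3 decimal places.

At Y = 5569: C = 68 + 0.65(5569) = 3687.85, APC = 3687.85/5569 = 0.6622
At Y = 8069: C = 5312.85, APC = 5312.85/8069 = 0.6584
Fall in APC = 0.6622 − 0.6584 = 0.0038 ≈ 0.004

ΔAPC = 0.004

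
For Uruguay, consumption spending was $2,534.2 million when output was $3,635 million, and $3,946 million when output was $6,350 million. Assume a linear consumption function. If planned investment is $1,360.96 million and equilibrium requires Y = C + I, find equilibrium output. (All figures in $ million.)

Y = 4177

MPC = (3946 − 2534.2)/(6350 − 3635) = 1411.8/2715 = 0.52
a = 2534.2 − 0.52(3635) = 644
Equilibrium: Y = 644 + 0.52Y + 1360.96
0.48Y = 2004.96, so Y = 2004.96/0.48 = 4177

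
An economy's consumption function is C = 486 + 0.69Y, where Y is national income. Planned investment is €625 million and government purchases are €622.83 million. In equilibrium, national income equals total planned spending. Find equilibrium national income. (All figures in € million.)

Y = 5593

Y = C + I + G = 486 + 0.69Y + 625 + 622.83
Y − 0.69Y = 1733.83
0.31Y = 1733.83, so Y = 1733.83/0.31 = 5593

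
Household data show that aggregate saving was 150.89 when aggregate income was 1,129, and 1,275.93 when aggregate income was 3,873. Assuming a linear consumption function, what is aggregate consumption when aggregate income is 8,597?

MPS = ΔS/ΔY = (1275.93 − 150.89)/(3873 − 1129) = 1125.04/2744 = 0.41
MPC = 1 − MPS = 0.59
Autonomous saving = 150.89 − 0.41(1129) = -312, so a = 312
C = 312 + 0.59(8597) = 312 + 5072.23 = 5384.23

C = 5384.23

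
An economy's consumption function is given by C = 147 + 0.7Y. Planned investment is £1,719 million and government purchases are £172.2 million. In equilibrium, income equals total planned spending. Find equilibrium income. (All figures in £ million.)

Y = C + I + G = 147 + 0.7Y + 1719 + 172.2
Y − 0.7Y = 2038.2
0.3Y = 2038.2, so Y = 2038.2/0.3 = 6794

Y = 6794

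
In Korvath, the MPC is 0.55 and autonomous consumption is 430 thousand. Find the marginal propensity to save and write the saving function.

MPS = 1 − MPC = 1 − 0.55 = 0.45
S = Y − C = -430 + 0.45Y

MPS = 0.45; S = -430 + 0.45Y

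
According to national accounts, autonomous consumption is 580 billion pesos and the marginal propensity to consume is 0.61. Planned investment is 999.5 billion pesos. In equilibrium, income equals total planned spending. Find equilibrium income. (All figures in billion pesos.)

Y = C + I = 580 + 0.61Y + 999.5
Y − 0.61Y = 1579.5
0.39Y = 1579.5, so Y = 1579.5/0.39 = 4050

Y = 4050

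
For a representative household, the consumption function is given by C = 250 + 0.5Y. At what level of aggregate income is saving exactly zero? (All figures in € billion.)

Y = 500

At break-even, C = Y: 250 + 0.5Y = Y
0.5Y = 250, so Y = 250/0.5 = 500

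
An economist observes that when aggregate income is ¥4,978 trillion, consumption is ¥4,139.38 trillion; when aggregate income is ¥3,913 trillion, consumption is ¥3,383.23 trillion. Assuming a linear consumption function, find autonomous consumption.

a = 605

MPC = ΔC/ΔY = (4139.38 − 3383.23)/(4978 − 3913) = 756.15/1065 = 0.71
a = C − MPC·Y = 3383.23 − 0.71(3913) = 3383.23 − 2778.23 = 605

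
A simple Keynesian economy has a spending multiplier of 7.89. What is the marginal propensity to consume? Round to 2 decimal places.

MPC = 0.87

k = 1/(1 − MPC), so 1 − MPC = 1/k = 1/7.89 = 0.1267
MPC = 1 − 0.1267 = 0.87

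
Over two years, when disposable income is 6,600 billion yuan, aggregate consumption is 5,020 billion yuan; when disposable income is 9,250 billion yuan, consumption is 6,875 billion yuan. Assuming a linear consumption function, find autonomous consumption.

a = 400

MPC = ΔC/ΔY = (6875 − 5020)/(9250 − 6600) = 1855/2650 = 0.7
a = C − MPC·Y = 5020 − 0.7(6600) = 5020 − 4620 = 400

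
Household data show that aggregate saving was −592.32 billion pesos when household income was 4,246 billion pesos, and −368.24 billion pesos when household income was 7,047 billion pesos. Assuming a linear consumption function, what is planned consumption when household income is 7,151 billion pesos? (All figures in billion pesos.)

C = 7510.92

MPS = ΔS/ΔY = (-368.24 − (-592.32))/(7047 − 4246) = 224.08/2801 = 0.08
MPC = 1 − MPS = 0.92
Autonomous saving = -592.32 − 0.08(4246) = -932, so a = 932
C = 932 + 0.92(7151) = 932 + 6578.92 = 7510.92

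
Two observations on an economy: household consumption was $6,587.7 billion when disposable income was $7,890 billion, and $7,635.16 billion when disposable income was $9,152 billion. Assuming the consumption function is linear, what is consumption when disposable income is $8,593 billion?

MPC = (7635.16 − 6587.7)/(9152 − 7890) = 1047.46/1262 = 0.83
a = 6587.7 − 0.83(7890) = 6587.7 − 6548.7 = 39
C = 39 + 0.83(8593) = 39 + 7132.19 = 7171.19

C = 7171.19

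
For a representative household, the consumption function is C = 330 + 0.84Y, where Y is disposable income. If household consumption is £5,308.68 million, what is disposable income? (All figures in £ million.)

330 + 0.84Y = 5308.68
0.84Y = 4978.68, so Y = 4978.68/0.84 = 5927

Y = 5927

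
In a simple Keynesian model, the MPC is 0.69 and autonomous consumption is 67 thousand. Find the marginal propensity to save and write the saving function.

MPS = 0.31; S = -67 + 0.31Y

MPS = 1 − MPC = 1 − 0.69 = 0.31
S = Y − C = -67 + 0.31Y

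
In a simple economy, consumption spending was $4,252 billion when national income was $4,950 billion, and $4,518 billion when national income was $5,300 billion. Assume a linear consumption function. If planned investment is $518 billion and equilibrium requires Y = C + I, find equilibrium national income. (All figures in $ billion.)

MPC = (4518 − 4252)/(5300 − 4950) = 266/350 = 0.76
a = 4252 − 0.76(4950) = 490
Equilibrium: Y = 490 + 0.76Y + 518
0.24Y = 1008, so Y = 1008/0.24 = 4200

Y = 4200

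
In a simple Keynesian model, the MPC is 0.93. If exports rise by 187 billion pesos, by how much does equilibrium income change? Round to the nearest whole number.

The multiplier is 1/(1 − MPC) = 1/0.07.
ΔY = 187/0.07 = 2671.43 ≈ 2671

ΔY ≈ 2671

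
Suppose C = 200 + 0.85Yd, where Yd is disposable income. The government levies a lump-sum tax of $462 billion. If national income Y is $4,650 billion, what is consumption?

C = 3759.8

Yd = Y − T = 4650 − 462 = 4188
C = 200 + 0.85(4188) = 200 + 3559.8 = 3759.8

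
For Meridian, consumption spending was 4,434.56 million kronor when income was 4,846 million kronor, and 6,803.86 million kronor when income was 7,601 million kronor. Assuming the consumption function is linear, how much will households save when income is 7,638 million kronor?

MPC = (6803.86 − 4434.56)/(7601 − 4846) = 2369.3/2755 = 0.86
a = 4434.56 − 0.86(4846) = 4434.56 − 4167.56 = 267
C = 267 + 0.86(7638) = 6835.68
S = 7638 − 6835.68 = 802.32

S = 802.32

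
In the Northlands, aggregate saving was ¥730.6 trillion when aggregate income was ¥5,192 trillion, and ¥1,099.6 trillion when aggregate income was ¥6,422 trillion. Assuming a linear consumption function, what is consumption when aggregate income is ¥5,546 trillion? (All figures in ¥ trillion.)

C = 4709.2

MPS = ΔS/ΔY = (1099.6 − 730.6)/(6422 − 5192) = 369/1230 = 0.3
MPC = 1 − MPS = 0.7
Autonomous saving = 730.6 − 0.3(5192) = -827, so a = 827
C = 827 + 0.7(5546) = 827 + 3882.2 = 4709.2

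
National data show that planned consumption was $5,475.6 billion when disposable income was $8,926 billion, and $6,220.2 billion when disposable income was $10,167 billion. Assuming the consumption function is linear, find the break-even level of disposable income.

MPC = (6220.2 − 5475.6)/(10167 − 8926) = 744.6/1241 = 0.6
a = 5475.6 − 0.6(8926) = 5475.6 − 5355.6 = 120
Break-even: Y = a/(1−MPC) = 120/0.4 = 300

Y = 300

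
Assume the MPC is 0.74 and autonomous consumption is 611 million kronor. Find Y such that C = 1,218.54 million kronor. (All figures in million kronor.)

611 + 0.74Y = 1218.54
0.74Y = 607.54, so Y = 607.54/0.74 = 821

Y = 821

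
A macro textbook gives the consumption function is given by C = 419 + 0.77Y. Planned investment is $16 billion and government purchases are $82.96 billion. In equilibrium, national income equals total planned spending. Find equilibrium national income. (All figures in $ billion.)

Y = 2252

Y = C + I + G = 419 + 0.77Y + 16 + 82.96
Y − 0.77Y = 517.96
0.23Y = 517.96, so Y = 517.96/0.23 = 2252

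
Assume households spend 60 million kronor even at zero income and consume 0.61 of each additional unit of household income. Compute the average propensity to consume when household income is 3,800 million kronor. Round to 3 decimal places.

APC = 0.626

C = 60 + 0.61(3800) = 2378
APC = C/Y = 2378/3800 = 0.626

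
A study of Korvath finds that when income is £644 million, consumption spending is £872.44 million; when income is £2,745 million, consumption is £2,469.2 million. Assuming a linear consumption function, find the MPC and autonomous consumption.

MPC = 0.76; a = 383

MPC = ΔC/ΔY = (2469.2 − 872.44)/(2745 − 644) = 1596.76/2101 = 0.76
a = C − MPC·Y = 872.44 − 0.76(644) = 872.44 − 489.44 = 383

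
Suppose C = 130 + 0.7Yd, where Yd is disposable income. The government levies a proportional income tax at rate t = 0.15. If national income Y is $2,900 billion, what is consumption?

Yd = (1 − 0.15)(2900) = 0.85(2900) = 2465
C = 130 + 0.7(2465) = 130 + 1725.5 = 1855.5

C = 1855.5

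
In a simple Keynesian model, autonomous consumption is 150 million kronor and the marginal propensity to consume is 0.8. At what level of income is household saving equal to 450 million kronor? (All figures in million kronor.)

Y = 3000

S = Y − C = -150 + 0.2Y
-150 + 0.2Y = 450, so 0.2Y = 600 and Y = 3000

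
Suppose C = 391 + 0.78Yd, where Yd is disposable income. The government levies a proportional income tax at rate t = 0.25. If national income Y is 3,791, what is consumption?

Yd = (1 − 0.25)(3791) = 0.75(3791) = 2843.25
C = 391 + 0.78(2843.25) = 391 + 2217.735 = 2608.735

C = 2608.735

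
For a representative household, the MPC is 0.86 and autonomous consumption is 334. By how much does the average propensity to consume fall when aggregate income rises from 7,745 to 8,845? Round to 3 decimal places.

ΔAPC = 0.005

At Y = 7745: C = 334 + 0.86(7745) = 6994.7, APC = 6994.7/7745 = 0.9031
At Y = 8845: C = 7940.7, APC = 7940.7/8845 = 0.8978
Fall in APC = 0.9031 − 0.8978 = 0.0053 ≈ 0.005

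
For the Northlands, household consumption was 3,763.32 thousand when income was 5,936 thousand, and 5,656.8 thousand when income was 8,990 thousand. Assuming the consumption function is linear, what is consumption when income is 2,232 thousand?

C = 1466.84

MPC = (5656.8 − 3763.32)/(8990 − 5936) = 1893.48/3054 = 0.62
a = 3763.32 − 0.62(5936) = 3763.32 − 3680.32 = 83
C = 83 + 0.62(2232) = 83 + 1383.84 = 1466.84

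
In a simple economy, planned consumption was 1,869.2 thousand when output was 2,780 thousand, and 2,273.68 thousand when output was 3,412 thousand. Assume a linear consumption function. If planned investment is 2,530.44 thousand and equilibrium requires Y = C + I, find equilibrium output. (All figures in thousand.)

MPC = (2273.68 − 1869.2)/(3412 − 2780) = 404.48/632 = 0.64
a = 1869.2 − 0.64(2780) = 90
Equilibrium: Y = 90 + 0.64Y + 2530.44
0.36Y = 2620.44, so Y = 2620.44/0.36 = 7279

Y = 7279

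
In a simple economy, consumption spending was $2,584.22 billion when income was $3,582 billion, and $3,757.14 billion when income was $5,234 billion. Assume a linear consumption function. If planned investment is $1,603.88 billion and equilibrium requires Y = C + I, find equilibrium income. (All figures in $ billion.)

Y = 5672

MPC = (3757.14 − 2584.22)/(5234 − 3582) = 1172.92/1652 = 0.71
a = 2584.22 − 0.71(3582) = 41
Equilibrium: Y = 41 + 0.71Y + 1603.88
0.29Y = 1644.88, so Y = 1644.88/0.29 = 5672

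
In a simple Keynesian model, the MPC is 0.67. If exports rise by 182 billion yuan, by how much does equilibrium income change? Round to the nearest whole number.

The multiplier is 1/(1 − MPC) = 1/0.33.
ΔY = 182/0.33 = 551.52 ≈ 552

ΔY ≈ 552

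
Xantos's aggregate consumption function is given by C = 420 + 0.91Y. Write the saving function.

S = -420 + 0.09Y

S = Y − C = Y − (420 + 0.91Y) = -420 + (1 − 0.91)Y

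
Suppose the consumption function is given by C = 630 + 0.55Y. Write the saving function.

S = -630 + 0.45Y

S = Y − C = Y − (630 + 0.55Y) = -630 + (1 − 0.55)Y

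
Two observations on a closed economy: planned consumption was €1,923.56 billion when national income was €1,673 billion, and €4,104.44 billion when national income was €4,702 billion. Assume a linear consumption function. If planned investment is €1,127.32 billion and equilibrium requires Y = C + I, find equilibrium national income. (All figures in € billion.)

MPC = (4104.44 − 1923.56)/(4702 − 1673) = 2180.88/3029 = 0.72
a = 1923.56 − 0.72(1673) = 719
Equilibrium: Y = 719 + 0.72Y + 1127.32
0.28Y = 1846.32, so Y = 1846.32/0.28 = 6594

Y = 6594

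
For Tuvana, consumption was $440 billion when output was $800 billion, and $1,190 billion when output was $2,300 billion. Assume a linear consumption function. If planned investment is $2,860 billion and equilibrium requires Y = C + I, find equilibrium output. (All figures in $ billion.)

Y = 5800

MPC = (1190 − 440)/(2300 − 800) = 750/1500 = 0.5
a = 440 − 0.5(800) = 40
Equilibrium: Y = 40 + 0.5Y + 2860
0.5Y = 2900, so Y = 2900/0.5 = 5800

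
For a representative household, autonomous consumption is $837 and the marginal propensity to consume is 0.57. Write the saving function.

S = Y − C = Y − (837 + 0.57Y) = -837 + (1 − 0.57)Y

S = -837 + 0.43Y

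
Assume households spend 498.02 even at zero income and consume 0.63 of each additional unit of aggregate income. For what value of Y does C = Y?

Y = 1346

At break-even, C = Y: 498.02 + 0.63Y = Y
0.37Y = 498.02, so Y = 498.02/0.37 = 1346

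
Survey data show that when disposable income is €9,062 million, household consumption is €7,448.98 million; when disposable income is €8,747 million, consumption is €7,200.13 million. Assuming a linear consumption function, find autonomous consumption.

a = 290

MPC = ΔC/ΔY = (7448.98 − 7200.13)/(9062 − 8747) = 248.85/315 = 0.79
a = C − MPC·Y = 7200.13 − 0.79(8747) = 7200.13 − 6910.13 = 290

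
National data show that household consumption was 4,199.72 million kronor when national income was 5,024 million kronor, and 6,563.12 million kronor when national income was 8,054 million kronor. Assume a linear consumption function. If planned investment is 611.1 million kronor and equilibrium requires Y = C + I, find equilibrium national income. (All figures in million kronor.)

Y = 4055

MPC = (6563.12 − 4199.72)/(8054 − 5024) = 2363.4/3030 = 0.78
a = 4199.72 − 0.78(5024) = 281
Equilibrium: Y = 281 + 0.78Y + 611.1
0.22Y = 892.1, so Y = 892.1/0.22 = 4055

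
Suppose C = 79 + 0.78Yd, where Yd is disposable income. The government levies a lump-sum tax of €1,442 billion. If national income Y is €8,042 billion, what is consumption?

C = 5227

Yd = Y − T = 8042 − 1442 = 6600
C = 79 + 0.78(6600) = 79 + 5148 = 5227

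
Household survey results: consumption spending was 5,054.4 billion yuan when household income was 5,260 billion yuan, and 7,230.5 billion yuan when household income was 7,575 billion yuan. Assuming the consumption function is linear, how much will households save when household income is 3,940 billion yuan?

S = 126.4

MPC = (7230.5 − 5054.4)/(7575 − 5260) = 2176.1/2315 = 0.94
a = 5054.4 − 0.94(5260) = 5054.4 − 4944.4 = 110
C = 110 + 0.94(3940) = 3813.6
S = 3940 − 3813.6 = 126.4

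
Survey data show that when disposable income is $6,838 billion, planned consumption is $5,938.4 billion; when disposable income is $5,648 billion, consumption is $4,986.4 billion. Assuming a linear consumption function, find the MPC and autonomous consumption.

MPC = ΔC/ΔY = (5938.4 − 4986.4)/(6838 − 5648) = 952/1190 = 0.8
a = C − MPC·Y = 4986.4 − 0.8(5648) = 4986.4 − 4518.4 = 468

MPC = 0.8; a = 468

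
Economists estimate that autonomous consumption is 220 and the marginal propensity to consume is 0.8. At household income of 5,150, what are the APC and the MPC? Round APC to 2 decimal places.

APC = 0.84; MPC = 0.8

MPC = 0.8 (the slope of the consumption function)
C = 220 + 0.8(5150) = 4340, so APC = 4340/5150 = 0.84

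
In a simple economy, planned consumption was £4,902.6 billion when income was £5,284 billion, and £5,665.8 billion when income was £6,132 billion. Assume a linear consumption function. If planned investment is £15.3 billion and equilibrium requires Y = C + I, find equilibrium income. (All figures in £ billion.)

MPC = (5665.8 − 4902.6)/(6132 − 5284) = 763.2/848 = 0.9
a = 4902.6 − 0.9(5284) = 147
Equilibrium: Y = 147 + 0.9Y + 15.3
0.1Y = 162.3, so Y = 162.3/0.1 = 1623

Y = 1623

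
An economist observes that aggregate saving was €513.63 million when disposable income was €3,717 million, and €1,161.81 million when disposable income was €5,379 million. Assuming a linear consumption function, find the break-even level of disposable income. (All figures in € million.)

Y = 2400

MPS = ΔS/ΔY = (1161.81 − 513.63)/(5379 − 3717) = 648.18/1662 = 0.39
MPC = 1 − MPS = 0.61
From S(3717) = 513.63: −a + 0.39(3717) = 513.63, so a = 1449.63 − 513.63 = 936
Break-even (S = 0): Y = a/MPS = 936/0.39 = 2400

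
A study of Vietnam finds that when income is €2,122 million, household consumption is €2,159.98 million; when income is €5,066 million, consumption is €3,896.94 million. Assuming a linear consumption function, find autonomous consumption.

a = 908

MPC = ΔC/ΔY = (3896.94 − 2159.98)/(5066 − 2122) = 1736.96/2944 = 0.59
a = C − MPC·Y = 2159.98 − 0.59(2122) = 2159.98 − 1251.98 = 908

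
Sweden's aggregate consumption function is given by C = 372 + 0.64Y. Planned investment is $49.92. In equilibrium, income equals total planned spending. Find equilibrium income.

Y = 1172

Y = C + I = 372 + 0.64Y + 49.92
Y − 0.64Y = 421.92
0.36Y = 421.92, so Y = 421.92/0.36 = 1172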